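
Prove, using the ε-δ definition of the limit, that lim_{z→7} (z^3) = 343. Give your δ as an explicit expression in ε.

δ = min(2, ε/193)

Fix ε > 0. We seek δ > 0 with 0 < |z − 7| < δ ⇒ |z^3 − 343| < ε.
Factor: z^3 − 343 = (z − 7)(z^2 + 7z + 49), so |z^3 − 343| = |z − 7|·|z^2 + 7z + 49|.
Restrict δ ≤ 2. Then |z − 7| < 2 gives |z| < 9, so by the triangle inequality |z^2 + 7z + 49| ≤ 9^2 + 7·9 + 49 = 193.
Hence |z^3 − 343| ≤ 193|z − 7|, which is < ε once |z − 7| < ε/193.
Take δ = min(2, ε/193). If 0 < |z − 7| < δ then both bounds hold and |z^3 − 343| ≤ 193|z − 7| < 193·(ε/193) = ε.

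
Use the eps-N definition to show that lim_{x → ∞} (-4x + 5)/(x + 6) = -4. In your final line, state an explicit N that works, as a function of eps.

N = 29/eps

Let eps > 0. We seek N > 0 such that x > N implies |(-4x + 5)/(x + 6) + 4| < eps.
(-4x + 5)/(x + 6) + 4 = ((-4x + 5) − (-4)(x + 6)) / ((x + 6)) = 29/((x + 6)).
For x > 0 we have x + 6 > x, so |(-4x + 5)/(x + 6) + 4| = 29/((x + 6)) < 29/(x) = 29/x.
Thus |(-4x + 5)/(x + 6) + 4| < eps whenever x > 29/eps.
Take N = 29/eps. If x > N then |(-4x + 5)/(x + 6) + 4| < 29/x < eps.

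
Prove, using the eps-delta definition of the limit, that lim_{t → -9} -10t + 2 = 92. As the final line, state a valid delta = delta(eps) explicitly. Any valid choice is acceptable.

delta = eps/10

Let eps > 0 be given. We need delta > 0 so that 0 < |t + 9| < delta implies |(-10t + 2) − 92| < eps.
|(-10t + 2) − 92| = |-10t - 90| = 10|t + 9|.
So 10|t + 9| < eps exactly when |t + 9| < eps/10.
Take delta = eps/10. If 0 < |t + 9| < delta then |(-10t + 2) − 92| = 10|t + 9| < 10·(eps/10) = eps.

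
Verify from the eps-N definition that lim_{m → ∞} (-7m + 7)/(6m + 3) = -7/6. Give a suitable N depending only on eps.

N = (7/4)/eps

Suppose eps > 0. For m ≥ 1, |(-7m + 7)/(6m + 3) + 7/6| = |63|/(6(6m + 3)) = 63/(6(6m + 3)).
Since 6m + 3 ≥ 6m for m ≥ 1, this is ≤ 63/(6·6m) = (7/4)/m.
So |(-7m + 7)/(6m + 3) + 7/6| < eps whenever m > (7/4)/eps.
Take N = (7/4)/eps. If m > N then |(-7m + 7)/(6m + 3) + 7/6| ≤ (7/4)/m < eps.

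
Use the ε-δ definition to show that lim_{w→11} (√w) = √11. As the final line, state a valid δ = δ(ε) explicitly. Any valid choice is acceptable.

δ = min(11, √11·ε)

Let ε > 0. We want δ > 0 such that 0 < |w − 11| < δ implies |√w − √11| < ε.
Multiplying by the conjugate, |√w − √11| = |w − 11|/(√w + √11).
Restrict δ ≤ 11 so that |w − 11| < 11 forces w > 0, and then √w + √11 > √11.
Hence |√w − √11| < |w − 11|/√11, which is < ε once |w − 11| < √11·ε.
Take δ = min(11, √11·ε). If 0 < |w − 11| < δ then w > 0 and |√w − √11| < |w − 11|/√11 < ε.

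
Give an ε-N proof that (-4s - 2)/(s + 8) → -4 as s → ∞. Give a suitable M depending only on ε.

M = 30/ε

Suppose ε > 0. We seek M > 0 such that s > M implies |(-4s - 2)/(s + 8) + 4| < ε.
(-4s - 2)/(s + 8) + 4 = ((-4s - 2) − (-4)(s + 8)) / ((s + 8)) = 30/((s + 8)).
For s > 0 we have s + 8 > s, so |(-4s - 2)/(s + 8) + 4| = 30/((s + 8)) < 30/(s) = 30/s.
Thus |(-4s - 2)/(s + 8) + 4| < ε whenever s > 30/ε.
Take M = 30/ε. If s > M then |(-4s - 2)/(s + 8) + 4| < 30/s < ε.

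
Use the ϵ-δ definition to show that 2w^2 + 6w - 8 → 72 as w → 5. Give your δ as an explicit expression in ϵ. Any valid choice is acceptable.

δ = min(1, ϵ/28)

Suppose ϵ > 0. We want δ > 0 such that 0 < |w − 5| < δ implies |(2w^2 + 6w - 8) − 72| < ϵ.
(2w^2 + 6w - 8) − 72 = 2w^2 + 6w - 80 = (w − 5)(2w + 16).
So |(2w^2 + 6w - 8) − 72| = |w − 5|·|2w + 16|.
Require δ ≤ 1. Then |w − 5| < 1 gives |w| < 6, and by the triangle inequality |2w + 16| ≤ 2·6 + 16 = 28.
Hence |(2w^2 + 6w - 8) − 72| ≤ 28|w − 5| < ϵ provided |w − 5| < ϵ/28.
Choosing δ = min(1, ϵ/28) ensures both conditions, hence |(2w^2 + 6w - 8) − 72| < ϵ.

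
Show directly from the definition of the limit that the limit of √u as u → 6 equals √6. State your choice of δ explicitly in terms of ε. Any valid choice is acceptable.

Let ε > 0. We want δ > 0 such that 0 < |u − 6| < δ implies |√u − √6| < ε.
Rationalise: √u − √6 = (u − 6)/(√u + √6), so |√u − √6| = |u − 6|/(√u + √6).
Restrict δ ≤ 6 so that |u − 6| < 6 forces u > 0, and then √u + √6 > √6.
Hence |√u − √6| < |u − 6|/√6, which is < ε once |u − 6| < √6·ε.
Take δ = min(6, √6·ε). If 0 < |u − 6| < δ then u > 0 and |√u − √6| < |u − 6|/√6 < ε.

δ = min(6, √6·ε)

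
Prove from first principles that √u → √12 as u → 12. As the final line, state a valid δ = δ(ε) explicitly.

Suppose ε > 0. We want δ > 0 such that 0 < |u − 12| < δ implies |√u − √12| < ε.
Rationalise: √u − √12 = (u − 12)/(√u + √12), so |√u − √12| = |u − 12|/(√u + √12).
Restrict δ ≤ 12 so that |u − 12| < 12 forces u > 0, and then √u + √12 > √12.
Hence |√u − √12| < |u − 12|/√12, which is < ε once |u − 12| < √12·ε.
Take δ = min(12, √12·ε). If 0 < |u − 12| < δ then u > 0 and |√u − √12| < |u − 12|/√12 < ε.

δ = min(12, √12·ε)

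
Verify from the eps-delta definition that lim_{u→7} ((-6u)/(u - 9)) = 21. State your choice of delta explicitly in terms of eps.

delta = min(1, (1/27)eps)

Let eps > 0 be given. We want delta > 0 with 0 < |u − 7| < delta ⇒ |(-6u)/(u - 9) − 21| < eps.
Combining over a common denominator, (-6u)/(u - 9) − 21 = [(-6u)·(-2) − (-42)·(u - 9)] / [(-2)·(u - 9)] = 54(u − 7) / ((-2)(u - 9)).
So |(-6u)/(u - 9) − 21| = 54|u − 7| / (2·|u − 9|).
Require delta ≤ 1, so |u − 9| ≥ |-2| − |u − 7| > 2 − 1 = 1.
Hence |(-6u)/(u - 9) − 21| < 54|u − 7|/(2·1) = 27|u − 7|, which is < eps once |u − 7| < (1/27)eps.
Take delta = min(1, (1/27)eps). Then 0 < |u − 7| < delta forces both bounds, so |(-6u)/(u - 9) − 21| < eps.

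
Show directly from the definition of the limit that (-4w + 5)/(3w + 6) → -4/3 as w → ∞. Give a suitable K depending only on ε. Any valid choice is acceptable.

Suppose ε > 0. We seek K > 0 such that w > K implies |(-4w + 5)/(3w + 6) + 4/3| < ε.
(-4w + 5)/(3w + 6) + 4/3 = (3(-4w + 5) − (-4)(3w + 6)) / (3(3w + 6)) = 39/(3(3w + 6)).
For w > 0 we have 3w + 6 > 3w, so |(-4w + 5)/(3w + 6) + 4/3| = 39/(3(3w + 6)) < 39/(3·3w) = (13/3)/w.
Thus |(-4w + 5)/(3w + 6) + 4/3| < ε whenever w > (13/3)/ε.
Take K = (13/3)/ε. If w > K then |(-4w + 5)/(3w + 6) + 4/3| < (13/3)/w < ε.

K = (13/3)/ε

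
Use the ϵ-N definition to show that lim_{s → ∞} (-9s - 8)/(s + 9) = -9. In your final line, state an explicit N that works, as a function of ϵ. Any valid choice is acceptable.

N = 73/ϵ

Fix ϵ > 0. We seek N > 0 such that s > N implies |(-9s - 8)/(s + 9) + 9| < ϵ.
(-9s - 8)/(s + 9) + 9 = ((-9s - 8) − (-9)(s + 9)) / ((s + 9)) = 73/((s + 9)).
For s > 0 we have s + 9 > s, so |(-9s - 8)/(s + 9) + 9| = 73/((s + 9)) < 73/(s) = 73/s.
Thus |(-9s - 8)/(s + 9) + 9| < ϵ whenever s > 73/ϵ.
Take N = 73/ϵ. If s > N then |(-9s - 8)/(s + 9) + 9| < 73/s < ϵ.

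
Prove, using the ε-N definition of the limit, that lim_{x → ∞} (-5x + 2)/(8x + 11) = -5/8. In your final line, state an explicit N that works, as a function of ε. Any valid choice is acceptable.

N = (71/64)/ε

Fix ε > 0. We seek N > 0 such that x > N implies |(-5x + 2)/(8x + 11) + 5/8| < ε.
(-5x + 2)/(8x + 11) + 5/8 = (8(-5x + 2) − (-5)(8x + 11)) / (8(8x + 11)) = 71/(8(8x + 11)).
For x > 0 we have 8x + 11 > 8x, so |(-5x + 2)/(8x + 11) + 5/8| = 71/(8(8x + 11)) < 71/(8·8x) = (71/64)/x.
Thus |(-5x + 2)/(8x + 11) + 5/8| < ε whenever x > (71/64)/ε.
Take N = (71/64)/ε. If x > N then |(-5x + 2)/(8x + 11) + 5/8| < (71/64)/x < ε.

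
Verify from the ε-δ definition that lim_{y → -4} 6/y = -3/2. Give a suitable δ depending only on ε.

Suppose ε > 0. We seek δ > 0 such that 0 < |y + 4| < δ implies |6/y + 3/2| < ε.
|6/y + 3/2| = 6·|-4 − y|/(4·|y|) = 6|y + 4|/(4|y|).
Restrict δ ≤ 2. Then |y + 4| < 2 gives |y| > 2, so 4|y| > 8.
Then |6/y + 3/2| < 6|y + 4|/8, which is < ε when |y + 4| < (4/3)ε.
Take δ = min(2, (4/3)ε). Then 0 < |y + 4| < δ gives both |y + 4| < 2 and |y + 4| < (4/3)ε, so |6/y + 3/2| < ε.

δ = min(2, (4/3)ε)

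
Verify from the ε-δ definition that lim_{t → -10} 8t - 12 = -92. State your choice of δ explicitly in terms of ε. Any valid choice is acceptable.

Suppose ε > 0. We need δ > 0 so that 0 < |t + 10| < δ implies |(8t - 12) + 92| < ε.
Since (8t - 12) + 92 = 8(t + 10), we have |(8t - 12) + 92| = 8|t + 10|.
Thus it suffices that |t + 10| < ε/8.
Take δ = ε/8. If 0 < |t + 10| < δ then |(8t - 12) + 92| = 8|t + 10| < 8·(ε/8) = ε.

δ = ε/8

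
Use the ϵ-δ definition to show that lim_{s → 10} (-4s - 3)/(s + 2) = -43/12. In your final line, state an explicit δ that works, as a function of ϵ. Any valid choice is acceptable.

δ = min(6, (72/5)ϵ)

Let ϵ > 0. We want δ > 0 with 0 < |s − 10| < δ ⇒ |(-4s - 3)/(s + 2) + 43/12| < ϵ.
Combining over a common denominator, (-4s - 3)/(s + 2) + 43/12 = [(-4s - 3)·12 − (-43)·(s + 2)] / [12·(s + 2)] = -5(s − 10) / (12(s + 2)).
So |(-4s - 3)/(s + 2) + 43/12| = 5|s − 10| / (12·|s + 2|).
Restrict δ ≤ 6. Then |s − 10| < 6 gives |s + 2| = |(s − 10) + 12| ≥ 12 − 6 = 6.
Hence |(-4s - 3)/(s + 2) + 43/12| < 5|s − 10|/(12·6) = (5/72)|s − 10|, which is < ϵ once |s − 10| < (72/5)ϵ.
Take δ = min(6, (72/5)ϵ). Then 0 < |s − 10| < δ forces both bounds, so |(-4s - 3)/(s + 2) + 43/12| < ϵ.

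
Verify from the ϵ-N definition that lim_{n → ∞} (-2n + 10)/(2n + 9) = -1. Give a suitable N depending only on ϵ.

N = (19/2)/ϵ

Let ϵ > 0 be given. For n ≥ 1, |(-2n + 10)/(2n + 9) + 1| = |38|/(2(2n + 9)) = 38/(2(2n + 9)).
Since 2n + 9 ≥ 2n for n ≥ 1, this is ≤ 38/(2·2n) = (19/2)/n.
So |(-2n + 10)/(2n + 9) + 1| < ϵ whenever n > (19/2)/ϵ.
Take N = (19/2)/ϵ. If n > N then |(-2n + 10)/(2n + 9) + 1| ≤ (19/2)/n < ϵ.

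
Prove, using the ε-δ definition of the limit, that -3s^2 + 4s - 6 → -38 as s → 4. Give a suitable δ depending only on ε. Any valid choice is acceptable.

δ = min(1, ε/23)

Let ε > 0 be given. We want δ > 0 such that 0 < |s − 4| < δ implies |(-3s^2 + 4s - 6) + 38| < ε.
(-3s^2 + 4s - 6) + 38 = -3s^2 + 4s + 32 = (s − 4)(-3s - 8).
So |(-3s^2 + 4s - 6) + 38| = |s − 4|·|-3s - 8|.
Assume first that |s − 4| < 1, so |s| < 5. Then |-3s - 8| ≤ 3·5 + 8 = 23.
Hence |(-3s^2 + 4s - 6) + 38| ≤ 23|s − 4| < ε provided |s − 4| < ε/23.
Choosing δ = min(1, ε/23) ensures both conditions, hence |(-3s^2 + 4s - 6) + 38| < ε.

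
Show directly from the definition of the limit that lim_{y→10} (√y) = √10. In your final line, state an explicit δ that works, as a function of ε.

δ = min(10, √10·ε)

Suppose ε > 0. We want δ > 0 such that 0 < |y − 10| < δ implies |√y − √10| < ε.
Multiplying by the conjugate, |√y − √10| = |y − 10|/(√y + √10).
Restrict δ ≤ 10 so that |y − 10| < 10 forces y > 0, and then √y + √10 > √10.
Hence |√y − √10| < |y − 10|/√10, which is < ε once |y − 10| < √10·ε.
Take δ = min(10, √10·ε). If 0 < |y − 10| < δ then y > 0 and |√y − √10| < |y − 10|/√10 < ε.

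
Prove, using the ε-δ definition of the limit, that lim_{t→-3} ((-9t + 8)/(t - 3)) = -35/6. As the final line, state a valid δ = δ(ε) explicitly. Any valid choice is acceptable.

δ = min(3, (18/19)ε)

Fix ε > 0. We want δ > 0 with 0 < |t + 3| < δ ⇒ |(-9t + 8)/(t - 3) + 35/6| < ε.
Combining over a common denominator, (-9t + 8)/(t - 3) + 35/6 = [(-9t + 8)·(-6) − 35·(t - 3)] / [(-6)·(t - 3)] = 19(t + 3) / ((-6)(t - 3)).
So |(-9t + 8)/(t - 3) + 35/6| = 19|t + 3| / (6·|t − 3|).
Require δ ≤ 3, so |t − 3| ≥ |-6| − |t + 3| > 6 − 3 = 3.
Hence |(-9t + 8)/(t - 3) + 35/6| < 19|t + 3|/(6·3) = (19/18)|t + 3|, which is < ε once |t + 3| < (18/19)ε.
Take δ = min(3, (18/19)ε). Then 0 < |t + 3| < δ forces both bounds, so |(-9t + 8)/(t - 3) + 35/6| < ε.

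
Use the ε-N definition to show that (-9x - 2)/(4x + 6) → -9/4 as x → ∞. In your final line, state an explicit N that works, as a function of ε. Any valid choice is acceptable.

Let ε > 0. We seek N > 0 such that x > N implies |(-9x - 2)/(4x + 6) + 9/4| < ε.
(-9x - 2)/(4x + 6) + 9/4 = (4(-9x - 2) − (-9)(4x + 6)) / (4(4x + 6)) = 46/(4(4x + 6)).
For x > 0 we have 4x + 6 > 4x, so |(-9x - 2)/(4x + 6) + 9/4| = 46/(4(4x + 6)) < 46/(4·4x) = (23/8)/x.
Thus |(-9x - 2)/(4x + 6) + 9/4| < ε whenever x > (23/8)/ε.
Take N = (23/8)/ε. If x > N then |(-9x - 2)/(4x + 6) + 9/4| < (23/8)/x < ε.

N = (23/8)/ε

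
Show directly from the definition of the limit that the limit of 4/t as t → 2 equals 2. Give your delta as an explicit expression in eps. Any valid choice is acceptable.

Let eps > 0. We seek delta > 0 such that 0 < |t − 2| < delta implies |4/t − 2| < eps.
|4/t − 2| = 4·|2 − t|/(2·|t|) = 4|t − 2|/(2|t|).
Restrict delta ≤ 1. Then |t − 2| < 1 gives |t| > 1, so 2|t| > 2.
Then |4/t − 2| < 4|t − 2|/2, which is < eps when |t − 2| < (1/2)eps.
Take delta = min(1, (1/2)eps). Then 0 < |t − 2| < delta gives both |t − 2| < 1 and |t − 2| < (1/2)eps, so |4/t − 2| < eps.

delta = min(1, (1/2)eps)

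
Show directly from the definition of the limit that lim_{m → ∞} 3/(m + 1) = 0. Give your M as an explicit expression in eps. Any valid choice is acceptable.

M = 3/eps

Let eps > 0 be given. For m ≥ 1, |3/(m + 1) − 0| = 3/(m + 1) ≤ 3/m.
We need 3/m < eps, i.e. m > 3/eps.
Take M = 3/eps. If m > M then |3/(m + 1)| ≤ 3/m < eps.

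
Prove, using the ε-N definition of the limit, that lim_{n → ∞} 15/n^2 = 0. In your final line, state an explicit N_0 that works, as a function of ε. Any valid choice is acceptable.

N_0 = (15/ε)^{1/2}

Suppose ε > 0. For n ≥ 1, |15/n^2 − 0| = 15/n^2.
15/n^2 < ε ⇔ n^2 > 15/ε ⇔ n > (15/ε)^{1/2}.
Take N_0 = (15/ε)^{1/2}. Then n > N_0 implies 15/n^2 < ε.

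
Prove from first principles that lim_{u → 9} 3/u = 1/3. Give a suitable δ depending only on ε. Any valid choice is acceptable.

δ = min(9/2, (27/2)ε)

Fix ε > 0. We seek δ > 0 such that 0 < |u − 9| < δ implies |3/u − (1/3)| < ε.
|3/u − (1/3)| = 3·|9 − u|/(9·|u|) = 3|u − 9|/(9|u|).
Require δ ≤ 9/2 so that |u| > 9 − 9/2 = 9/2, hence 9|u| > 81/2.
Then |3/u − (1/3)| < 3|u − 9|/(81/2), which is < ε when |u − 9| < (27/2)ε.
Take δ = min(9/2, (27/2)ε). Then 0 < |u − 9| < δ gives both |u − 9| < 9/2 and |u − 9| < (27/2)ε, so |3/u − (1/3)| < ε.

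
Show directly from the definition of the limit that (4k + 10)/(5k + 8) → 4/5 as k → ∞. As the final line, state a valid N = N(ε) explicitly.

N = (18/25)/ε

Fix ε > 0. For k ≥ 1, |(4k + 10)/(5k + 8) − (4/5)| = |18|/(5(5k + 8)) = 18/(5(5k + 8)).
Since 5k + 8 ≥ 5k for k ≥ 1, this is ≤ 18/(5·5k) = (18/25)/k.
So |(4k + 10)/(5k + 8) − (4/5)| < ε whenever k > (18/25)/ε.
Take N = (18/25)/ε. If k > N then |(4k + 10)/(5k + 8) − (4/5)| ≤ (18/25)/k < ε.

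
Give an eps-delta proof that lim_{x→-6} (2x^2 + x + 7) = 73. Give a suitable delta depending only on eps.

Let eps > 0. We want delta > 0 such that 0 < |x + 6| < delta implies |(2x^2 + x + 7) − 73| < eps.
(2x^2 + x + 7) − 73 = 2x^2 + x - 66 = (x + 6)(2x - 11).
So |(2x^2 + x + 7) − 73| = |x + 6|·|2x - 11|.
Require delta ≤ 1. Then |x + 6| < 1 gives |x| < 7, and by the triangle inequality |2x - 11| ≤ 2·7 + 11 = 25.
Hence |(2x^2 + x + 7) − 73| ≤ 25|x + 6| < eps provided |x + 6| < eps/25.
Choosing delta = min(1, eps/25) ensures both conditions, hence |(2x^2 + x + 7) − 73| < eps.

delta = min(1, eps/25)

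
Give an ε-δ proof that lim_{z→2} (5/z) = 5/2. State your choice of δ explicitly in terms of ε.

Let ε > 0. We seek δ > 0 such that 0 < |z − 2| < δ implies |5/z − (5/2)| < ε.
|5/z − (5/2)| = 5·|2 − z|/(2·|z|) = 5|z − 2|/(2|z|).
Require δ ≤ 1 so that |z| > 2 − 1 = 1, hence 2|z| > 2.
Then |5/z − (5/2)| < 5|z − 2|/2, which is < ε when |z − 2| < (2/5)ε.
Take δ = min(1, (2/5)ε). Then 0 < |z − 2| < δ gives both |z − 2| < 1 and |z − 2| < (2/5)ε, so |5/z − (5/2)| < ε.

δ = min(1, (2/5)ε)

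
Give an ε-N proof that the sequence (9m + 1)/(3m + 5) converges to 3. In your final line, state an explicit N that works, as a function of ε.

N = (14/3)/ε

Let ε > 0. For m ≥ 1, |(9m + 1)/(3m + 5) − 3| = |-42|/(3(3m + 5)) = 42/(3(3m + 5)).
Since 3m + 5 ≥ 3m for m ≥ 1, this is ≤ 42/(3·3m) = (14/3)/m.
So |(9m + 1)/(3m + 5) − 3| < ε whenever m > (14/3)/ε.
Take N = (14/3)/ε. If m > N then |(9m + 1)/(3m + 5) − 3| ≤ (14/3)/m < ε.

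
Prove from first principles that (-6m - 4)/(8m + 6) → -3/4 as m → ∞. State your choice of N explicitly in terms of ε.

N = (1/16)/ε

Fix ε > 0. For m ≥ 1, |(-6m - 4)/(8m + 6) + 3/4| = |4|/(8(8m + 6)) = 4/(8(8m + 6)).
Since 8m + 6 ≥ 8m for m ≥ 1, this is ≤ 4/(8·8m) = (1/16)/m.
So |(-6m - 4)/(8m + 6) + 3/4| < ε whenever m > (1/16)/ε.
Take N = (1/16)/ε. If m > N then |(-6m - 4)/(8m + 6) + 3/4| ≤ (1/16)/m < ε.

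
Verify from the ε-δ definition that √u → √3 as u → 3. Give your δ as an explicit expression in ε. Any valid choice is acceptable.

δ = min(3, √3·ε)

Fix ε > 0. We want δ > 0 such that 0 < |u − 3| < δ implies |√u − √3| < ε.
Multiplying by the conjugate, |√u − √3| = |u − 3|/(√u + √3).
Restrict δ ≤ 3 so that |u − 3| < 3 forces u > 0, and then √u + √3 > √3.
Hence |√u − √3| < |u − 3|/√3, which is < ε once |u − 3| < √3·ε.
Take δ = min(3, √3·ε). If 0 < |u − 3| < δ then u > 0 and |√u − √3| < |u − 3|/√3 < ε.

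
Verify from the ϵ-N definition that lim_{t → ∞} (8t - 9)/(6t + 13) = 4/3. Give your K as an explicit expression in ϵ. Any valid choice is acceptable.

K = (79/18)/ϵ

Let ϵ > 0. We seek K > 0 such that t > K implies |(8t - 9)/(6t + 13) − (4/3)| < ϵ.
(8t - 9)/(6t + 13) − (4/3) = (6(8t - 9) − 8(6t + 13)) / (6(6t + 13)) = -158/(6(6t + 13)).
For t > 0 we have 6t + 13 > 6t, so |(8t - 9)/(6t + 13) − (4/3)| = 158/(6(6t + 13)) < 158/(6·6t) = (79/18)/t.
Thus |(8t - 9)/(6t + 13) − (4/3)| < ϵ whenever t > (79/18)/ϵ.
Take K = (79/18)/ϵ. If t > K then |(8t - 9)/(6t + 13) − (4/3)| < (79/18)/t < ϵ.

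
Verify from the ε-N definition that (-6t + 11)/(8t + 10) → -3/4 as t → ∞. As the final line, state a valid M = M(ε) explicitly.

Let ε > 0. We seek M > 0 such that t > M implies |(-6t + 11)/(8t + 10) + 3/4| < ε.
(-6t + 11)/(8t + 10) + 3/4 = (8(-6t + 11) − (-6)(8t + 10)) / (8(8t + 10)) = 148/(8(8t + 10)).
For t > 0 we have 8t + 10 > 8t, so |(-6t + 11)/(8t + 10) + 3/4| = 148/(8(8t + 10)) < 148/(8·8t) = (37/16)/t.
Thus |(-6t + 11)/(8t + 10) + 3/4| < ε whenever t > (37/16)/ε.
Take M = (37/16)/ε. If t > M then |(-6t + 11)/(8t + 10) + 3/4| < (37/16)/t < ε.

M = (37/16)/ε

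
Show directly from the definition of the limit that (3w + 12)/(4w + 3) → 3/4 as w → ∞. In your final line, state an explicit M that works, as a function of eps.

M = (39/16)/eps

Suppose eps > 0. We seek M > 0 such that w > M implies |(3w + 12)/(4w + 3) − (3/4)| < eps.
(3w + 12)/(4w + 3) − (3/4) = (4(3w + 12) − 3(4w + 3)) / (4(4w + 3)) = 39/(4(4w + 3)).
For w > 0 we have 4w + 3 > 4w, so |(3w + 12)/(4w + 3) − (3/4)| = 39/(4(4w + 3)) < 39/(4·4w) = (39/16)/w.
Thus |(3w + 12)/(4w + 3) − (3/4)| < eps whenever w > (39/16)/eps.
Take M = (39/16)/eps. If w > M then |(3w + 12)/(4w + 3) − (3/4)| < (39/16)/w < eps.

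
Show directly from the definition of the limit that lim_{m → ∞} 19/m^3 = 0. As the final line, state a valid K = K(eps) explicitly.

K = (19/eps)^{1/3}

Let eps > 0 be given. For m ≥ 1, |19/m^3 − 0| = 19/m^3.
19/m^3 < eps ⇔ m^3 > 19/eps ⇔ m > (19/eps)^{1/3}.
Take K = (19/eps)^{1/3}. Then m > K implies 19/m^3 < eps.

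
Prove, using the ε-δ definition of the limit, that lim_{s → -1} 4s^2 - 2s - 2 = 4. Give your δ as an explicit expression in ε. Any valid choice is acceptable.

Let ε > 0. We want δ > 0 such that 0 < |s + 1| < δ implies |(4s^2 - 2s - 2) − 4| < ε.
(4s^2 - 2s - 2) − 4 = 4s^2 - 2s - 6 = (s + 1)(4s - 6).
So |(4s^2 - 2s - 2) − 4| = |s + 1|·|4s - 6|.
Require δ ≤ 2. Then |s + 1| < 2 gives |s| < 3, and by the triangle inequality |4s - 6| ≤ 4·3 + 6 = 18.
Hence |(4s^2 - 2s - 2) − 4| ≤ 18|s + 1| < ε provided |s + 1| < ε/18.
Take δ = min(2, ε/18). Then 0 < |s + 1| < δ gives both |s + 1| < 2 and |s + 1| < ε/18, so |(4s^2 - 2s - 2) − 4| < ε.

δ = min(2, ε/18)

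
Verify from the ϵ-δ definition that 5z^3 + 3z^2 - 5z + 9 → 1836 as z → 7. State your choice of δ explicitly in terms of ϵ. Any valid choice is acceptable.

Suppose ϵ > 0. We want δ > 0 such that 0 < |z − 7| < δ implies |(5z^3 + 3z^2 - 5z + 9) − 1836| < ϵ.
(5z^3 + 3z^2 - 5z + 9) − 1836 = 5z^3 + 3z^2 - 5z - 1827 = (z − 7)(5z^2 + 38z + 261).
So |(5z^3 + 3z^2 - 5z + 9) − 1836| = |z − 7|·|5z^2 + 38z + 261|.
Assume first that |z − 7| < 1, so |z| < 8. Then |5z^2 + 38z + 261| ≤ 5·8^2 + 38·8 + 261 = 885.
Hence |(5z^3 + 3z^2 - 5z + 9) − 1836| ≤ 885|z − 7| < ϵ provided |z − 7| < ϵ/885.
Choosing δ = min(1, ϵ/885) ensures both conditions, hence |(5z^3 + 3z^2 - 5z + 9) − 1836| < ϵ.

δ = min(1, ϵ/885)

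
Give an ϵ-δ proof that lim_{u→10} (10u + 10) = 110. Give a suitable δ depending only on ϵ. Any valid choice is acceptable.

Let ϵ > 0 be given. We need δ > 0 so that 0 < |u − 10| < δ implies |(10u + 10) − 110| < ϵ.
|(10u + 10) − 110| = |10u - 100| = 10|u − 10|.
Thus it suffices that |u − 10| < ϵ/10.
Choosing δ = ϵ/10 gives |(10u + 10) − 110| = 10|u − 10| < ϵ whenever |u − 10| < δ.

δ = ϵ/10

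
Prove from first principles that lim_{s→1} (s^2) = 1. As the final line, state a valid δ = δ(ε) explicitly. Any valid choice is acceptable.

δ = min(2, ε/4)

Suppose ε > 0. We seek δ > 0 with 0 < |s − 1| < δ ⇒ |s^2 − 1| < ε.
Factor: s^2 − 1 = (s − 1)(s + 1), so |s^2 − 1| = |s − 1|·|s + 1|.
Restrict δ ≤ 2. Then |s − 1| < 2 gives |s| < 3, so by the triangle inequality |s + 1| ≤ 3 + 1 = 4.
Hence |s^2 − 1| ≤ 4|s − 1|, which is < ε once |s − 1| < ε/4.
Take δ = min(2, ε/4). If 0 < |s − 1| < δ then both bounds hold and |s^2 − 1| ≤ 4|s − 1| < 4·(ε/4) = ε.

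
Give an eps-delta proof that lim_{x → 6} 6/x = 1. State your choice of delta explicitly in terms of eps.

delta = min(3, 3eps)

Suppose eps > 0. We seek delta > 0 such that 0 < |x − 6| < delta implies |6/x − 1| < eps.
|6/x − 1| = 6·|6 − x|/(6·|x|) = 6|x − 6|/(6|x|).
Require delta ≤ 3 so that |x| > 6 − 3 = 3, hence 6|x| > 18.
Then |6/x − 1| < 6|x − 6|/18, which is < eps when |x − 6| < 3eps.
Take delta = min(3, 3eps). Then 0 < |x − 6| < delta gives both |x − 6| < 3 and |x − 6| < 3eps, so |6/x − 1| < eps.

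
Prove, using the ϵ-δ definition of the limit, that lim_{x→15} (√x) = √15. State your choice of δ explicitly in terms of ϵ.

δ = min(15, √15·ϵ)

Suppose ϵ > 0. We want δ > 0 such that 0 < |x − 15| < δ implies |√x − √15| < ϵ.
Multiplying by the conjugate, |√x − √15| = |x − 15|/(√x + √15).
Restrict δ ≤ 15 so that |x − 15| < 15 forces x > 0, and then √x + √15 > √15.
Hence |√x − √15| < |x − 15|/√15, which is < ϵ once |x − 15| < √15·ϵ.
Take δ = min(15, √15·ϵ). If 0 < |x − 15| < δ then x > 0 and |√x − √15| < |x − 15|/√15 < ϵ.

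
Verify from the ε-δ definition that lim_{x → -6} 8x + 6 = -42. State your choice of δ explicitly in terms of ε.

δ = ε/8

Suppose ε > 0. We need δ > 0 so that 0 < |x + 6| < δ implies |(8x + 6) + 42| < ε.
|(8x + 6) + 42| = |8x + 48| = 8|x + 6|.
So 8|x + 6| < ε exactly when |x + 6| < ε/8.
Take δ = ε/8. If 0 < |x + 6| < δ then |(8x + 6) + 42| = 8|x + 6| < 8·(ε/8) = ε.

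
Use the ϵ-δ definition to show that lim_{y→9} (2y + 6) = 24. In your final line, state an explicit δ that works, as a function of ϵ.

δ = ϵ/2

Suppose ϵ > 0. We need δ > 0 so that 0 < |y − 9| < δ implies |(2y + 6) − 24| < ϵ.
|(2y + 6) − 24| = |2y - 18| = 2|y − 9|.
Thus it suffices that |y − 9| < ϵ/2.
Choosing δ = ϵ/2 gives |(2y + 6) − 24| = 2|y − 9| < ϵ whenever |y − 9| < δ.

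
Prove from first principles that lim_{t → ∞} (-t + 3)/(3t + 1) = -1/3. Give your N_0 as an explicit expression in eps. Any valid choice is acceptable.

N_0 = (10/9)/eps

Suppose eps > 0. We seek N_0 > 0 such that t > N_0 implies |(-t + 3)/(3t + 1) + 1/3| < eps.
(-t + 3)/(3t + 1) + 1/3 = (3(-t + 3) − (-1)(3t + 1)) / (3(3t + 1)) = 10/(3(3t + 1)).
For t > 0 we have 3t + 1 > 3t, so |(-t + 3)/(3t + 1) + 1/3| = 10/(3(3t + 1)) < 10/(3·3t) = (10/9)/t.
Thus |(-t + 3)/(3t + 1) + 1/3| < eps whenever t > (10/9)/eps.
Take N_0 = (10/9)/eps. If t > N_0 then |(-t + 3)/(3t + 1) + 1/3| < (10/9)/t < eps.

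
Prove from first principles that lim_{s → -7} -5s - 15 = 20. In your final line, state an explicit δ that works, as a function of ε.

Suppose ε > 0. We need δ > 0 so that 0 < |s + 7| < δ implies |(-5s - 15) − 20| < ε.
Since (-5s - 15) − 20 = -5(s + 7), we have |(-5s - 15) − 20| = 5|s + 7|.
So 5|s + 7| < ε exactly when |s + 7| < ε/5.
Take δ = ε/5. If 0 < |s + 7| < δ then |(-5s - 15) − 20| = 5|s + 7| < 5·(ε/5) = ε.

δ = ε/5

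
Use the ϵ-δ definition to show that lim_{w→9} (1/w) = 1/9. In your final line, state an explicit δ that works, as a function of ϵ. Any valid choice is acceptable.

Fix ϵ > 0. We seek δ > 0 such that 0 < |w − 9| < δ implies |1/w − (1/9)| < ϵ.
|1/w − (1/9)| = |9 − w|/(9·|w|) = |w − 9|/(9|w|).
Require δ ≤ 9/2 so that |w| > 9 − 9/2 = 9/2, hence 9|w| > 81/2.
Then |1/w − (1/9)| < |w − 9|/(81/2), which is < ϵ when |w − 9| < (81/2)ϵ.
Take δ = min(9/2, (81/2)ϵ). Then 0 < |w − 9| < δ gives both |w − 9| < 9/2 and |w − 9| < (81/2)ϵ, so |1/w − (1/9)| < ϵ.

δ = min(9/2, (81/2)ϵ)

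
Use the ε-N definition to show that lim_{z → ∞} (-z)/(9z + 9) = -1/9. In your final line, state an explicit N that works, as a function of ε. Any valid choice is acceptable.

Let ε > 0 be given. We seek N > 0 such that z > N implies |(-z)/(9z + 9) + 1/9| < ε.
(-z)/(9z + 9) + 1/9 = (9(-z) − (-1)(9z + 9)) / (9(9z + 9)) = 9/(9(9z + 9)).
For z > 0 we have 9z + 9 > 9z, so |(-z)/(9z + 9) + 1/9| = 9/(9(9z + 9)) < 9/(9·9z) = (1/9)/z.
Thus |(-z)/(9z + 9) + 1/9| < ε whenever z > (1/9)/ε.
Take N = (1/9)/ε. If z > N then |(-z)/(9z + 9) + 1/9| < (1/9)/z < ε.

N = (1/9)/ε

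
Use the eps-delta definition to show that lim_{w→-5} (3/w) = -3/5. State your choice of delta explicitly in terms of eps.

Suppose eps > 0. We seek delta > 0 such that 0 < |w + 5| < delta implies |3/w + 3/5| < eps.
|3/w + 3/5| = 3·|-5 − w|/(5·|w|) = 3|w + 5|/(5|w|).
Restrict delta ≤ 5/2. Then |w + 5| < 5/2 gives |w| > 5/2, so 5|w| > 25/2.
Then |3/w + 3/5| < 3|w + 5|/(25/2), which is < eps when |w + 5| < (25/6)eps.
Take delta = min(5/2, (25/6)eps). Then 0 < |w + 5| < delta gives both |w + 5| < 5/2 and |w + 5| < (25/6)eps, so |3/w + 3/5| < eps.

delta = min(5/2, (25/6)eps)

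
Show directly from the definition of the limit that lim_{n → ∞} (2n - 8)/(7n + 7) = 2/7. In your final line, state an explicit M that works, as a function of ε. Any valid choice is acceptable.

M = (10/7)/ε

Let ε > 0. For n ≥ 1, |(2n - 8)/(7n + 7) − (2/7)| = |-70|/(7(7n + 7)) = 70/(7(7n + 7)).
Since 7n + 7 ≥ 7n for n ≥ 1, this is ≤ 70/(7·7n) = (10/7)/n.
So |(2n - 8)/(7n + 7) − (2/7)| < ε whenever n > (10/7)/ε.
Take M = (10/7)/ε. If n > M then |(2n - 8)/(7n + 7) − (2/7)| ≤ (10/7)/n < ε.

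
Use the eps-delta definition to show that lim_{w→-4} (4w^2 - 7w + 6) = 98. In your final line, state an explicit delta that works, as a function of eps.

delta = min(1, eps/43)

Let eps > 0 be given. We want delta > 0 such that 0 < |w + 4| < delta implies |(4w^2 - 7w + 6) − 98| < eps.
(4w^2 - 7w + 6) − 98 = 4w^2 - 7w - 92 = (w + 4)(4w - 23).
So |(4w^2 - 7w + 6) − 98| = |w + 4|·|4w - 23|.
Require delta ≤ 1. Then |w + 4| < 1 gives |w| < 5, and by the triangle inequality |4w - 23| ≤ 4·5 + 23 = 43.
Hence |(4w^2 - 7w + 6) − 98| ≤ 43|w + 4| < eps provided |w + 4| < eps/43.
Take delta = min(1, eps/43). Then 0 < |w + 4| < delta gives both |w + 4| < 1 and |w + 4| < eps/43, so |(4w^2 - 7w + 6) − 98| < eps.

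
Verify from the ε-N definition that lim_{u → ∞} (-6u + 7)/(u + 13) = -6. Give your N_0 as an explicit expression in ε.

Let ε > 0 be given. We seek N_0 > 0 such that u > N_0 implies |(-6u + 7)/(u + 13) + 6| < ε.
(-6u + 7)/(u + 13) + 6 = ((-6u + 7) − (-6)(u + 13)) / ((u + 13)) = 85/((u + 13)).
For u > 0 we have u + 13 > u, so |(-6u + 7)/(u + 13) + 6| = 85/((u + 13)) < 85/(u) = 85/u.
Thus |(-6u + 7)/(u + 13) + 6| < ε whenever u > 85/ε.
Take N_0 = 85/ε. If u > N_0 then |(-6u + 7)/(u + 13) + 6| < 85/u < ε.

N_0 = 85/ε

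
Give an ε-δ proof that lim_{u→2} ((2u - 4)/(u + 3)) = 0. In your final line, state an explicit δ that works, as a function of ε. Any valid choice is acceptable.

Let ε > 0. We want δ > 0 with 0 < |u − 2| < δ ⇒ |(2u - 4)/(u + 3) − 0| < ε.
Combining over a common denominator, (2u - 4)/(u + 3) − 0 = [(2u - 4)·5 − 0·(u + 3)] / [5·(u + 3)] = 10(u − 2) / (5(u + 3)).
So |(2u - 4)/(u + 3) − 0| = 10|u − 2| / (5·|u + 3|).
Require δ ≤ 5/2, so |u + 3| ≥ |5| − |u − 2| > 5 − 5/2 = 5/2.
Hence |(2u - 4)/(u + 3) − 0| < 10|u − 2|/(5·(5/2)) = (4/5)|u − 2|, which is < ε once |u − 2| < (5/4)ε.
Take δ = min(5/2, (5/4)ε). Then 0 < |u − 2| < δ forces both bounds, so |(2u - 4)/(u + 3) − 0| < ε.

δ = min(5/2, (5/4)ε)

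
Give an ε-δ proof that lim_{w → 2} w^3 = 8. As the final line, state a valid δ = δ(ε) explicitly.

δ = min(1, ε/19)

Fix ε > 0. We seek δ > 0 with 0 < |w − 2| < δ ⇒ |w^3 − 8| < ε.
Factor: w^3 − 8 = (w − 2)(w^2 + 2w + 4), so |w^3 − 8| = |w − 2|·|w^2 + 2w + 4|.
Restrict δ ≤ 1. Then |w − 2| < 1 gives |w| < 3, so by the triangle inequality |w^2 + 2w + 4| ≤ 3^2 + 2·3 + 4 = 19.
Hence |w^3 − 8| ≤ 19|w − 2|, which is < ε once |w − 2| < ε/19.
Take δ = min(1, ε/19). If 0 < |w − 2| < δ then both bounds hold and |w^3 − 8| ≤ 19|w − 2| < 19·(ε/19) = ε.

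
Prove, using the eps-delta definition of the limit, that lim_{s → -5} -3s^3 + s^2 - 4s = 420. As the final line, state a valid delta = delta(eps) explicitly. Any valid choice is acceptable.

delta = min(1, eps/288)

Fix eps > 0. We want delta > 0 such that 0 < |s + 5| < delta implies |(-3s^3 + s^2 - 4s) − 420| < eps.
(-3s^3 + s^2 - 4s) − 420 = -3s^3 + s^2 - 4s - 420 = (s + 5)(-3s^2 + 16s - 84).
So |(-3s^3 + s^2 - 4s) − 420| = |s + 5|·|-3s^2 + 16s - 84|.
Assume first that |s + 5| < 1, so |s| < 6. Then |-3s^2 + 16s - 84| ≤ 3·6^2 + 16·6 + 84 = 288.
Hence |(-3s^3 + s^2 - 4s) − 420| ≤ 288|s + 5| < eps provided |s + 5| < eps/288.
Choosing delta = min(1, eps/288) ensures both conditions, hence |(-3s^3 + s^2 - 4s) − 420| < eps.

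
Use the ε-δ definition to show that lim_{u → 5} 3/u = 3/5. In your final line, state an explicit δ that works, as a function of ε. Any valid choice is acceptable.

δ = min(5/2, (25/6)ε)

Fix ε > 0. We seek δ > 0 such that 0 < |u − 5| < δ implies |3/u − (3/5)| < ε.
|3/u − (3/5)| = 3·|5 − u|/(5·|u|) = 3|u − 5|/(5|u|).
Restrict δ ≤ 5/2. Then |u − 5| < 5/2 gives |u| > 5/2, so 5|u| > 25/2.
Then |3/u − (3/5)| < 3|u − 5|/(25/2), which is < ε when |u − 5| < (25/6)ε.
Take δ = min(5/2, (25/6)ε). Then 0 < |u − 5| < δ gives both |u − 5| < 5/2 and |u − 5| < (25/6)ε, so |3/u − (3/5)| < ε.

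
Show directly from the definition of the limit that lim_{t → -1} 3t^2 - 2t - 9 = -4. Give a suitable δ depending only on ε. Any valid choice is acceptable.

δ = min(1, ε/11)

Fix ε > 0. We want δ > 0 such that 0 < |t + 1| < δ implies |(3t^2 - 2t - 9) + 4| < ε.
(3t^2 - 2t - 9) + 4 = 3t^2 - 2t - 5 = (t + 1)(3t - 5).
So |(3t^2 - 2t - 9) + 4| = |t + 1|·|3t - 5|.
Require δ ≤ 1. Then |t + 1| < 1 gives |t| < 2, and by the triangle inequality |3t - 5| ≤ 3·2 + 5 = 11.
Hence |(3t^2 - 2t - 9) + 4| ≤ 11|t + 1| < ε provided |t + 1| < ε/11.
Choosing δ = min(1, ε/11) ensures both conditions, hence |(3t^2 - 2t - 9) + 4| < ε.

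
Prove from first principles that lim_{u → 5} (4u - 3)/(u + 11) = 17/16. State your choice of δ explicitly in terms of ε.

Let ε > 0. We want δ > 0 with 0 < |u − 5| < δ ⇒ |(4u - 3)/(u + 11) − (17/16)| < ε.
Combining over a common denominator, (4u - 3)/(u + 11) − (17/16) = [(4u - 3)·16 − 17·(u + 11)] / [16·(u + 11)] = 47(u − 5) / (16(u + 11)).
So |(4u - 3)/(u + 11) − (17/16)| = 47|u − 5| / (16·|u + 11|).
Restrict δ ≤ 8. Then |u − 5| < 8 gives |u + 11| = |(u − 5) + 16| ≥ 16 − 8 = 8.
Hence |(4u - 3)/(u + 11) − (17/16)| < 47|u − 5|/(16·8) = (47/128)|u − 5|, which is < ε once |u − 5| < (128/47)ε.
Take δ = min(8, (128/47)ε). Then 0 < |u − 5| < δ forces both bounds, so |(4u - 3)/(u + 11) − (17/16)| < ε.

δ = min(8, (128/47)ε)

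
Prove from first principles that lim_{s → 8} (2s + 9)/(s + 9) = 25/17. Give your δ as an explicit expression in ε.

Let ε > 0 be given. We want δ > 0 with 0 < |s − 8| < δ ⇒ |(2s + 9)/(s + 9) − (25/17)| < ε.
Combining over a common denominator, (2s + 9)/(s + 9) − (25/17) = [(2s + 9)·17 − 25·(s + 9)] / [17·(s + 9)] = 9(s − 8) / (17(s + 9)).
So |(2s + 9)/(s + 9) − (25/17)| = 9|s − 8| / (17·|s + 9|).
Restrict δ ≤ 17/2. Then |s − 8| < 17/2 gives |s + 9| = |(s − 8) + 17| ≥ 17 − 17/2 = 17/2.
Hence |(2s + 9)/(s + 9) − (25/17)| < 9|s − 8|/(17·(17/2)) = (18/289)|s − 8|, which is < ε once |s − 8| < (289/18)ε.
Take δ = min(17/2, (289/18)ε). Then 0 < |s − 8| < δ forces both bounds, so |(2s + 9)/(s + 9) − (25/17)| < ε.

δ = min(17/2, (289/18)ε)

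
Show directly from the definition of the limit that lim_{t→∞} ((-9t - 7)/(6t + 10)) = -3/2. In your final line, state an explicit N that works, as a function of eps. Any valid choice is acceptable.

Let eps > 0. We seek N > 0 such that t > N implies |(-9t - 7)/(6t + 10) + 3/2| < eps.
(-9t - 7)/(6t + 10) + 3/2 = (6(-9t - 7) − (-9)(6t + 10)) / (6(6t + 10)) = 48/(6(6t + 10)).
For t > 0 we have 6t + 10 > 6t, so |(-9t - 7)/(6t + 10) + 3/2| = 48/(6(6t + 10)) < 48/(6·6t) = (4/3)/t.
Thus |(-9t - 7)/(6t + 10) + 3/2| < eps whenever t > (4/3)/eps.
Take N = (4/3)/eps. If t > N then |(-9t - 7)/(6t + 10) + 3/2| < (4/3)/t < eps.

N = (4/3)/eps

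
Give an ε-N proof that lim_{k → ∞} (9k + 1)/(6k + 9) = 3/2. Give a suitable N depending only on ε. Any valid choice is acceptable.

Suppose ε > 0. For k ≥ 1, |(9k + 1)/(6k + 9) − (3/2)| = |-75|/(6(6k + 9)) = 75/(6(6k + 9)).
Since 6k + 9 ≥ 6k for k ≥ 1, this is ≤ 75/(6·6k) = (25/12)/k.
So |(9k + 1)/(6k + 9) − (3/2)| < ε whenever k > (25/12)/ε.
Take N = (25/12)/ε. If k > N then |(9k + 1)/(6k + 9) − (3/2)| ≤ (25/12)/k < ε.

N = (25/12)/ε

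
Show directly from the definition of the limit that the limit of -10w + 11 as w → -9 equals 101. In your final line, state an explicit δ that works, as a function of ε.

δ = ε/10

Let ε > 0 be given. We need δ > 0 so that 0 < |w + 9| < δ implies |(-10w + 11) − 101| < ε.
|(-10w + 11) − 101| = |-10w - 90| = 10|w + 9|.
So 10|w + 9| < ε exactly when |w + 9| < ε/10.
Take δ = ε/10. If 0 < |w + 9| < δ then |(-10w + 11) − 101| = 10|w + 9| < 10·(ε/10) = ε.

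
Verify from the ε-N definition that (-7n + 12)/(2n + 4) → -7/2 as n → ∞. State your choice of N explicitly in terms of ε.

Let ε > 0. For n ≥ 1, |(-7n + 12)/(2n + 4) + 7/2| = |52|/(2(2n + 4)) = 52/(2(2n + 4)).
Since 2n + 4 ≥ 2n for n ≥ 1, this is ≤ 52/(2·2n) = 13/n.
So |(-7n + 12)/(2n + 4) + 7/2| < ε whenever n > 13/ε.
Take N = 13/ε. If n > N then |(-7n + 12)/(2n + 4) + 7/2| ≤ 13/n < ε.

N = 13/ε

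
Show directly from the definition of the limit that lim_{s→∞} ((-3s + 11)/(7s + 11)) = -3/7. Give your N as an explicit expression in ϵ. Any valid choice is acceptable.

N = (110/49)/ϵ

Fix ϵ > 0. We seek N > 0 such that s > N implies |(-3s + 11)/(7s + 11) + 3/7| < ϵ.
(-3s + 11)/(7s + 11) + 3/7 = (7(-3s + 11) − (-3)(7s + 11)) / (7(7s + 11)) = 110/(7(7s + 11)).
For s > 0 we have 7s + 11 > 7s, so |(-3s + 11)/(7s + 11) + 3/7| = 110/(7(7s + 11)) < 110/(7·7s) = (110/49)/s.
Thus |(-3s + 11)/(7s + 11) + 3/7| < ϵ whenever s > (110/49)/ϵ.
Take N = (110/49)/ϵ. If s > N then |(-3s + 11)/(7s + 11) + 3/7| < (110/49)/s < ϵ.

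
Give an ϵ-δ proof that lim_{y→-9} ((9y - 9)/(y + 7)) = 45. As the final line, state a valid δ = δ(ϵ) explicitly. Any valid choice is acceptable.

δ = min(1, (1/36)ϵ)

Let ϵ > 0 be given. We want δ > 0 with 0 < |y + 9| < δ ⇒ |(9y - 9)/(y + 7) − 45| < ϵ.
Combining over a common denominator, (9y - 9)/(y + 7) − 45 = [(9y - 9)·(-2) − (-90)·(y + 7)] / [(-2)·(y + 7)] = 72(y + 9) / ((-2)(y + 7)).
So |(9y - 9)/(y + 7) − 45| = 72|y + 9| / (2·|y + 7|).
Require δ ≤ 1, so |y + 7| ≥ |-2| − |y + 9| > 2 − 1 = 1.
Hence |(9y - 9)/(y + 7) − 45| < 72|y + 9|/(2·1) = 36|y + 9|, which is < ϵ once |y + 9| < (1/36)ϵ.
Take δ = min(1, (1/36)ϵ). Then 0 < |y + 9| < δ forces both bounds, so |(9y - 9)/(y + 7) − 45| < ϵ.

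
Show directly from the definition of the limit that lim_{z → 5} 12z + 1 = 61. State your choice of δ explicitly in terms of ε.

Let ε > 0. We need δ > 0 so that 0 < |z − 5| < δ implies |(12z + 1) − 61| < ε.
Since (12z + 1) − 61 = 12(z − 5), we have |(12z + 1) − 61| = 12|z − 5|.
Thus it suffices that |z − 5| < ε/12.
Choosing δ = ε/12 gives |(12z + 1) − 61| = 12|z − 5| < ε whenever |z − 5| < δ.

δ = ε/12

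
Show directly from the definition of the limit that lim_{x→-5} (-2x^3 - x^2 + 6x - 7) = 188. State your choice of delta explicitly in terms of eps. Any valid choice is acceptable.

Suppose eps > 0. We want delta > 0 such that 0 < |x + 5| < delta implies |(-2x^3 - x^2 + 6x - 7) − 188| < eps.
(-2x^3 - x^2 + 6x - 7) − 188 = -2x^3 - x^2 + 6x - 195 = (x + 5)(-2x^2 + 9x - 39).
So |(-2x^3 - x^2 + 6x - 7) − 188| = |x + 5|·|-2x^2 + 9x - 39|.
Assume first that |x + 5| < 1, so |x| < 6. Then |-2x^2 + 9x - 39| ≤ 2·6^2 + 9·6 + 39 = 165.
Hence |(-2x^3 - x^2 + 6x - 7) − 188| ≤ 165|x + 5| < eps provided |x + 5| < eps/165.
Choosing delta = min(1, eps/165) ensures both conditions, hence |(-2x^3 - x^2 + 6x - 7) − 188| < eps.

delta = min(1, eps/165)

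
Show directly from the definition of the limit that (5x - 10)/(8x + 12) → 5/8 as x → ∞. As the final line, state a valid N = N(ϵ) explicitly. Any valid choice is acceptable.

N = (35/16)/ϵ

Fix ϵ > 0. We seek N > 0 such that x > N implies |(5x - 10)/(8x + 12) − (5/8)| < ϵ.
(5x - 10)/(8x + 12) − (5/8) = (8(5x - 10) − 5(8x + 12)) / (8(8x + 12)) = -140/(8(8x + 12)).
For x > 0 we have 8x + 12 > 8x, so |(5x - 10)/(8x + 12) − (5/8)| = 140/(8(8x + 12)) < 140/(8·8x) = (35/16)/x.
Thus |(5x - 10)/(8x + 12) − (5/8)| < ϵ whenever x > (35/16)/ϵ.
Take N = (35/16)/ϵ. If x > N then |(5x - 10)/(8x + 12) − (5/8)| < (35/16)/x < ϵ.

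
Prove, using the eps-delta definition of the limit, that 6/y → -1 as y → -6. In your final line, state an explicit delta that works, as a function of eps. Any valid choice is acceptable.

Suppose eps > 0. We seek delta > 0 such that 0 < |y + 6| < delta implies |6/y + 1| < eps.
|6/y + 1| = 6·|-6 − y|/(6·|y|) = 6|y + 6|/(6|y|).
Require delta ≤ 3 so that |y| > 6 − 3 = 3, hence 6|y| > 18.
Then |6/y + 1| < 6|y + 6|/18, which is < eps when |y + 6| < 3eps.
Take delta = min(3, 3eps). Then 0 < |y + 6| < delta gives both |y + 6| < 3 and |y + 6| < 3eps, so |6/y + 1| < eps.

delta = min(3, 3eps)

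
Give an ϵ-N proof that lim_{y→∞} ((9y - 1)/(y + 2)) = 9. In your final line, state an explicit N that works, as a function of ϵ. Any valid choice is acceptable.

Fix ϵ > 0. We seek N > 0 such that y > N implies |(9y - 1)/(y + 2) − 9| < ϵ.
(9y - 1)/(y + 2) − 9 = ((9y - 1) − 9(y + 2)) / ((y + 2)) = -19/((y + 2)).
For y > 0 we have y + 2 > y, so |(9y - 1)/(y + 2) − 9| = 19/((y + 2)) < 19/(y) = 19/y.
Thus |(9y - 1)/(y + 2) − 9| < ϵ whenever y > 19/ϵ.
Take N = 19/ϵ. If y > N then |(9y - 1)/(y + 2) − 9| < 19/y < ϵ.

N = 19/ϵ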